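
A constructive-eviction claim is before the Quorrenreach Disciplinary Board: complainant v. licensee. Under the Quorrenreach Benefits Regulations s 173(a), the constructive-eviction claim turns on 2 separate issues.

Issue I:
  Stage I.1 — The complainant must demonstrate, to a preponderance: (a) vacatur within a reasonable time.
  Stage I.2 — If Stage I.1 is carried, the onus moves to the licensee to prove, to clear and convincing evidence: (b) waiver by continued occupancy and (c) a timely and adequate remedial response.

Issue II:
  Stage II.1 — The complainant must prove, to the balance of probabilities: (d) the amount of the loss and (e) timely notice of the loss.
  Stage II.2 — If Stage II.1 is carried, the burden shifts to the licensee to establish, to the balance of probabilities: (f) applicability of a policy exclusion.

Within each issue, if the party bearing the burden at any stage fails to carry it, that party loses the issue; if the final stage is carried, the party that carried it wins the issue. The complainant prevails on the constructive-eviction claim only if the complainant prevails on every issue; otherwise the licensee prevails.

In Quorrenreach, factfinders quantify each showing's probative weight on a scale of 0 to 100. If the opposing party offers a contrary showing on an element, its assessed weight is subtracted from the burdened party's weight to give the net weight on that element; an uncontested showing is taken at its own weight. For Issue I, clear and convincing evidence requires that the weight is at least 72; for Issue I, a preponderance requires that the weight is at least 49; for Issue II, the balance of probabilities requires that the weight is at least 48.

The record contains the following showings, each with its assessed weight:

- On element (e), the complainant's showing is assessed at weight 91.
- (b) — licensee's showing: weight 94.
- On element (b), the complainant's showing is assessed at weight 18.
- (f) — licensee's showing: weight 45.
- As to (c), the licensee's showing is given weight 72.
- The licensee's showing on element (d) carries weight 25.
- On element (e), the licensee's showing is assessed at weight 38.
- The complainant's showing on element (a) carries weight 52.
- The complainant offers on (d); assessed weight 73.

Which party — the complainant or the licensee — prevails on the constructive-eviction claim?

— Issue I —
At Stage I.1 the complainant must meet a preponderance (weight is at least 49): on (a) the weight is 52, which does reach 49, so (a) meets the standard.
  Stage I.1 is satisfied; the onus moves to the licensee.
At Stage I.2 the licensee must meet clear and convincing evidence (weight is at least 72): on (b) the weight is 94 less the opposing 18 gives net 76, which does reach 72, so (b) meets the standard; on (c) the weight is 72, ≥ 72, so (c) meets the standard.
  The licensee carries the last stage.
All stages carried — the licensee prevails on this issue.
— Issue II —
Stage II.1 (complainant, the balance of probabilities, weight is at least 48): (d) net 73−25=48 ≥ 48 — meets; (e) net 91−38=53 ≥ 48 — meets.
  Stage II.1 is satisfied; the onus moves to the licensee.
Stage II.2 (licensee, the balance of probabilities, weight is at least 48): (f) 45 < 48 — fails.
  Not every element is met, so the licensee fails to carry Stage II.2.
The complainant prevails on this issue.
Per-issue: Issue I → licensee; Issue II → complainant. The complainant must prevail on every issue; overall, the licensee prevails.

licensee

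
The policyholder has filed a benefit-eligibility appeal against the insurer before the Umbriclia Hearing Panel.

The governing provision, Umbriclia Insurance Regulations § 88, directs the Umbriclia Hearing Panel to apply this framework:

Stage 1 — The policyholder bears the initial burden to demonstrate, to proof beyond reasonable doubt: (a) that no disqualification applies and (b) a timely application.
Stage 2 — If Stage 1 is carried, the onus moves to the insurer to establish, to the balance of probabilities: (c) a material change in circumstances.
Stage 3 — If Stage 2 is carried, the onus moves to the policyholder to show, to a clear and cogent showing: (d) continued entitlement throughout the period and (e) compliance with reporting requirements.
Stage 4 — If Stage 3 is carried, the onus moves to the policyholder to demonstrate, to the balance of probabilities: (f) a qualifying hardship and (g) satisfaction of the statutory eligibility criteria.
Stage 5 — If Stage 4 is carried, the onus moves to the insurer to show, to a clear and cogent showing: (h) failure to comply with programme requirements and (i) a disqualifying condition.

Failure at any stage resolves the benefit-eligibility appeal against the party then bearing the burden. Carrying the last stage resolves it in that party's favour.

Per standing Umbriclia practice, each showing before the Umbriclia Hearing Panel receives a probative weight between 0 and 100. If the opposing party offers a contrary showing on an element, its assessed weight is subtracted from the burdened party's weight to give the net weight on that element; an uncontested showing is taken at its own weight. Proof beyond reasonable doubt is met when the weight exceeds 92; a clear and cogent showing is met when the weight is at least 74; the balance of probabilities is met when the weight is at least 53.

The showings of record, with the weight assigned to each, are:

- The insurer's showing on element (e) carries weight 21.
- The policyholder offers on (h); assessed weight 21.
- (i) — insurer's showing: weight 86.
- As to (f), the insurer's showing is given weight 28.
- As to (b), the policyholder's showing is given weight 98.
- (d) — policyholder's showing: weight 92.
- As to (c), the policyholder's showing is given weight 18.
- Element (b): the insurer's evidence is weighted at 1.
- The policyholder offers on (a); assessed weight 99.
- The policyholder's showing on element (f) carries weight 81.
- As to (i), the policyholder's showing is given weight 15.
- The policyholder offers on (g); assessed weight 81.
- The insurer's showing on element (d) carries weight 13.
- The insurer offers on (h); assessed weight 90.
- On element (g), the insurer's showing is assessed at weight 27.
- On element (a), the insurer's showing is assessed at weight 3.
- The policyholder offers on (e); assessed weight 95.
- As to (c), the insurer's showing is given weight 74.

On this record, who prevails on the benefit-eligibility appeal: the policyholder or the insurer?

policyholder

Stage 1 — burden on policyholder; standard: proof beyond reasonable doubt (weight exceeds 92).
    (a): 99 − 3 = 96 > 92 [met]
    (b): 98 − 1 = 97 > 92 [met]
  Stage 1 carried; the burden shifts to the insurer.
Stage 2 — burden on insurer; standard: the balance of probabilities (weight is at least 53).
    (c): 74 − 18 = 56 ≥ 53 [met]
  Stage 2 is satisfied; the onus moves to the policyholder.
Stage 3 — burden on policyholder; standard: a clear and cogent showing (weight is at least 74).
    (d): 92 − 13 = 79 ≥ 74 [met]
    (e): 95 − 21 = 74 ≥ 74 [met]
  All elements met. The policyholder retains the burden for Stage 4.
Stage 4 — burden on policyholder; standard: the balance of probabilities (weight is at least 53).
    (f): 81 − 28 = 53 ≥ 53 [met]
    (g): 81 − 27 = 54 ≥ 53 [met]
  Stage 4 is satisfied; the onus moves to the insurer.
Stage 5 — burden on insurer; standard: a clear and cogent showing (weight is at least 74).
    (h): 90 − 21 = 69 < 74 [not met]
    (i): 86 − 15 = 71 < 74 [not met]
  Not every element is met, so the insurer fails to carry Stage 5.
So the policyholder prevails.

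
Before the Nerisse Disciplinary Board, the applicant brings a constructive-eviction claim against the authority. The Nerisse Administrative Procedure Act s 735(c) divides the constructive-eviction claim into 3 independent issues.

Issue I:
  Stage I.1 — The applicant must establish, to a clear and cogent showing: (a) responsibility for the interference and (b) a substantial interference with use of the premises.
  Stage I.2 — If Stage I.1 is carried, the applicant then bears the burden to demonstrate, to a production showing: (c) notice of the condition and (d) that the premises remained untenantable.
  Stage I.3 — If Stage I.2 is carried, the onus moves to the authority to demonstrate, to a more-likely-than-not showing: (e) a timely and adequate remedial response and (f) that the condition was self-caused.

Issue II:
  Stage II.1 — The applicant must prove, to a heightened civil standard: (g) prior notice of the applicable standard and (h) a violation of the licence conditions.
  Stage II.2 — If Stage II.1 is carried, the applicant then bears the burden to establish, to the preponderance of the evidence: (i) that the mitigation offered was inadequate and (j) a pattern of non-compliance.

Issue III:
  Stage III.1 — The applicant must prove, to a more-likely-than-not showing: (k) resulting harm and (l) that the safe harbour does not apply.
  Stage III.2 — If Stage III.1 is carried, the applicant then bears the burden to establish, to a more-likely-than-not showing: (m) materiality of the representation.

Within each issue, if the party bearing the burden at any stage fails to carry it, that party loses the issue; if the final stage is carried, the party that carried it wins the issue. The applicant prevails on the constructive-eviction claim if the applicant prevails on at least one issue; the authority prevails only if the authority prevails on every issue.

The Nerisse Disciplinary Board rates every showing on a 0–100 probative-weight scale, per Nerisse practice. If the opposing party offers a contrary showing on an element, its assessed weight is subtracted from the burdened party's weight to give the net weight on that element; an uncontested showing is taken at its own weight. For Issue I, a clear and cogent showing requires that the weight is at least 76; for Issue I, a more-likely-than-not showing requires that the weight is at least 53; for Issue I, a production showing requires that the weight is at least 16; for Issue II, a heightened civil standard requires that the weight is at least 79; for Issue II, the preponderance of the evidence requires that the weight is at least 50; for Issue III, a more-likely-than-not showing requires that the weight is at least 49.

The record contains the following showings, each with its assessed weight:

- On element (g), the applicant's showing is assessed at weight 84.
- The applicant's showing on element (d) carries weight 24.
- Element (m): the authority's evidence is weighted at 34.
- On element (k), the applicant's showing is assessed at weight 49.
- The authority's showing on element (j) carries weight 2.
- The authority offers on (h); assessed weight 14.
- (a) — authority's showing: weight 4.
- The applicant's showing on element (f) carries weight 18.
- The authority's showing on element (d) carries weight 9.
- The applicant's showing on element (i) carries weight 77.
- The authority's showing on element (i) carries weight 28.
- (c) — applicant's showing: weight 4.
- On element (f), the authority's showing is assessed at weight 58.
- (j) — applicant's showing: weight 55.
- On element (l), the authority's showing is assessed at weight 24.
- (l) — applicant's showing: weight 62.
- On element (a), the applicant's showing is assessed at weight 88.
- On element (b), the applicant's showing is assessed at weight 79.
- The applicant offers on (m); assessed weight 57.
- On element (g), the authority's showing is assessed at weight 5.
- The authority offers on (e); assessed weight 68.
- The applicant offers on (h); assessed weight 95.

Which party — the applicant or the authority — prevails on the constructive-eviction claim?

— Issue I —
At Stage I.1 the applicant must meet a clear and cogent showing (weight is at least 76): on (a) the weight is 88 less the opposing 4 gives net 84, which does reach 76, so (a) meets the standard; on (b) the weight is 79, ≥ 76, so (b) meets the standard.
  All elements met. The applicant retains the burden for Stage I.2.
At Stage I.2 the applicant must meet a production showing (weight is at least 16): on (c) the weight is 4, which does not reach 16, so (c) does not meet the standard; on (d) the weight is 24 less the opposing 9 gives net 15, < 16, so (d) does not meet the standard.
  Stage I.2 not carried; the applicant fails its burden.
The analysis ends at Stage I.2; the authority prevails on this issue.
— Issue II —
Stage II.1 (applicant, a heightened civil standard, weight is at least 79): (g) net 84−5=79 ≥ 79 — meets; (h) net 95−14=81 ≥ 79 — meets.
  Stage II.1 is satisfied; the applicant continues to bear the burden.
Stage II.2 (applicant, the preponderance of the evidence, weight is at least 50): (i) net 77−28=49 < 50 — fails; (j) net 55−2=53 ≥ 50 — meets.
  Stage II.2 not carried; the applicant fails its burden.
So the authority prevails on this issue.
— Issue III —
At Stage III.1 the applicant must meet a more-likely-than-not showing (weight is at least 49): on (k) the weight is 49, which does reach 49, so (k) meets the standard; on (l) the weight is 62 less the opposing 24 gives net 38, which does not reach 49, so (l) does not meet the standard.
  Stage III.1 not carried; the applicant fails its burden.
The authority prevails on this issue.
Per-issue: Issue I → authority; Issue II → authority; Issue III → authority. The applicant must prevail on at least one issue; overall, the authority prevails.

authority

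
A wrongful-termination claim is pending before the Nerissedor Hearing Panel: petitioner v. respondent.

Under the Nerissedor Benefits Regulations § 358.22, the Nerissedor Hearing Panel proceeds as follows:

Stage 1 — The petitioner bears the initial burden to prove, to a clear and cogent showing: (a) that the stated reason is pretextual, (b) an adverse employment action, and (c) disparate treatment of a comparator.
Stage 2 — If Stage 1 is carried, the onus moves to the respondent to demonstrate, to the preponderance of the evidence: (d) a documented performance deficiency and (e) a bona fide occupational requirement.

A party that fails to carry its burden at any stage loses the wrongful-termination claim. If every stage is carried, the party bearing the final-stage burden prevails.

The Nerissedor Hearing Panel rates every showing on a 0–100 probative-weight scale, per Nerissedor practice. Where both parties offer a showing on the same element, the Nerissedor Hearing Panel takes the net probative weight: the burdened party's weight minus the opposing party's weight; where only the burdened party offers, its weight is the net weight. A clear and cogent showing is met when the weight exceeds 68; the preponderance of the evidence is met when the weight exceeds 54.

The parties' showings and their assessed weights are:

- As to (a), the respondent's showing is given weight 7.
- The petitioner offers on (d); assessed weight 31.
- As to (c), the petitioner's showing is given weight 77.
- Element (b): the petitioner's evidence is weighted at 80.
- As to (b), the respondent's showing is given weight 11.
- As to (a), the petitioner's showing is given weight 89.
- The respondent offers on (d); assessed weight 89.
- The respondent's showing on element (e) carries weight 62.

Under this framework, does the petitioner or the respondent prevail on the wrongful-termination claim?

respondent

At Stage 1 the petitioner must meet a clear and cogent showing (weight exceeds 68): on (a) the weight is 89 less the opposing 7 gives net 82, > 68, so (a) meets the standard; on (b) the weight is 80 less the opposing 11 gives net 69, > 68, so (b) meets the standard; on (c) the weight is 77, > 68, so (c) meets the standard.
  Stage 1 carried; the burden shifts to the respondent.
At Stage 2 the respondent must meet the preponderance of the evidence (weight exceeds 54): on (d) the weight is 89 less the opposing 31 gives net 58, > 54, so (d) meets the standard; on (e) the weight is 62, which does exceed 54, so (e) meets the standard.
  Stage 2 carried; the final stage is satisfied.
Every stage carried; the respondent prevails.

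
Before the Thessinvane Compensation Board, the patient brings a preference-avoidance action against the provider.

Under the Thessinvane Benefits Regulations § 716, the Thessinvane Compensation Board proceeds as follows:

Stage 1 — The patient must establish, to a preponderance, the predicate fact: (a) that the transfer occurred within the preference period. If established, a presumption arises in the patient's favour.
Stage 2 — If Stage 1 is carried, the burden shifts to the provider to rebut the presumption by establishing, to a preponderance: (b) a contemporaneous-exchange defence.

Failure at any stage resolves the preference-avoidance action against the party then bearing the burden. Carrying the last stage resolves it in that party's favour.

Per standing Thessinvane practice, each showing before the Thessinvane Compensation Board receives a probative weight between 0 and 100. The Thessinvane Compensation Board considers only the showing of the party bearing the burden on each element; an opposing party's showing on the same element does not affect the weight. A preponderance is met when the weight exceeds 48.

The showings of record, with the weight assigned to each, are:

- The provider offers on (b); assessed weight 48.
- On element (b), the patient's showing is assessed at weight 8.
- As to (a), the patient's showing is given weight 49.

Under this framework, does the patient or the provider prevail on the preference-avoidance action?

Stage 1 (patient, a preponderance, weight exceeds 48): (a) 49 > 48 — meets.
  The patient carries Stage 1; the provider now bears the burden.
Stage 2 (provider, a preponderance, weight exceeds 48): (b) 48 (patient's 8 disregarded) ≤ 48 — fails.
  Not every element is met, so the provider fails to carry Stage 2.
So the patient prevails.

patient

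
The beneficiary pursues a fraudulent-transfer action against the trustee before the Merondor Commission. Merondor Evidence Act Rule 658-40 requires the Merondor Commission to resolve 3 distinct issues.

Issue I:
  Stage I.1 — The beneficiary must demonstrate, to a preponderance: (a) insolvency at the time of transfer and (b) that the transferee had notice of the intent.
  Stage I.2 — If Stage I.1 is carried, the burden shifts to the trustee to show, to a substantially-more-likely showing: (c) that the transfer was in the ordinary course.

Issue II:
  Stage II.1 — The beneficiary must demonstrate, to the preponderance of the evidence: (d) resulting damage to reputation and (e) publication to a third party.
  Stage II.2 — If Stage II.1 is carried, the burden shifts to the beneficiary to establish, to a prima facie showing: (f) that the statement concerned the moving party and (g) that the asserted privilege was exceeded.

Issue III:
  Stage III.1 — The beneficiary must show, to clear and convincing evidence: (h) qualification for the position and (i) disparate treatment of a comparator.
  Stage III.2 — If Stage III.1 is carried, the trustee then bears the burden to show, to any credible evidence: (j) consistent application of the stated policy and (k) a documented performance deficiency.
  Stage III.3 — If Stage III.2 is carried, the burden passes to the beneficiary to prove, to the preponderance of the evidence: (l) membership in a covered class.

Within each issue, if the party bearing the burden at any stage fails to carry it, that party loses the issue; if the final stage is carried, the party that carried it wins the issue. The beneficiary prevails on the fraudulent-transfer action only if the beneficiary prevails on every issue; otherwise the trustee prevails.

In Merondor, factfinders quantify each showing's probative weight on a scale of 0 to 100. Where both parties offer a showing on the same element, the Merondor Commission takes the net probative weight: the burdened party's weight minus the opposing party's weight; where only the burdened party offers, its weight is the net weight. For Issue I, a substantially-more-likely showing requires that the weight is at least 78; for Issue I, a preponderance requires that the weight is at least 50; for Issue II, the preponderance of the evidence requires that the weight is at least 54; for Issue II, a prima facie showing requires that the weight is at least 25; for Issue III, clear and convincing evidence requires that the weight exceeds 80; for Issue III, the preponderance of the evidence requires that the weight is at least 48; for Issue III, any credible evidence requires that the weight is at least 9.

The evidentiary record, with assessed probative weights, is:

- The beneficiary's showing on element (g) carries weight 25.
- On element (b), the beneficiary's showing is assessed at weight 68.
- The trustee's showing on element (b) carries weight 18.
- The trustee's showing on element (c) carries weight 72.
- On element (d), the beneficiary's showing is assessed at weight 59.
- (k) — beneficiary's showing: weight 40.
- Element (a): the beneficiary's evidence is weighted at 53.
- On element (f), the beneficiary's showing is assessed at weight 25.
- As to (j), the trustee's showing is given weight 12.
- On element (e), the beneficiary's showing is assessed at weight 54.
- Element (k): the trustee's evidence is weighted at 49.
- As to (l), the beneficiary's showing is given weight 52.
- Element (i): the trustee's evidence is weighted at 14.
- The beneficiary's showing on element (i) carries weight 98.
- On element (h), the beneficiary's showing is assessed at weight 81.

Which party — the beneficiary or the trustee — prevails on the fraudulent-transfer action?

— Issue I —
At Stage I.1 the beneficiary must meet a preponderance (weight is at least 50): on (a) the weight is 53, which does reach 50, so (a) meets the standard; on (b) the weight is 68 less the opposing 18 gives net 50, which does reach 50, so (b) meets the standard.
  All elements met. The burden passes to the trustee.
At Stage I.2 the trustee must meet a substantially-more-likely showing (weight is at least 78): on (c) the weight is 72, < 78, so (c) does not meet the standard.
  Stage I.2 not carried; the trustee fails its burden.
The beneficiary prevails on this issue.
— Issue II —
Stage II.1 (beneficiary, the preponderance of the evidence, weight is at least 54): (d) 59 ≥ 54 — meets; (e) 54 ≥ 54 — meets.
  Stage II.1 carried; the burden remains with the beneficiary.
Stage II.2 (beneficiary, a prima facie showing, weight is at least 25): (f) 25 ≥ 25 — meets; (g) 25 ≥ 25 — meets.
  Stage II.2 carried; the final stage is satisfied.
With every stage satisfied, the beneficiary prevails on this issue.
— Issue III —
At Stage III.1 the beneficiary must meet clear and convincing evidence (weight exceeds 80): on (h) the weight is 81, > 80, so (h) meets the standard; on (i) the weight is 98 less the opposing 14 gives net 84, which does exceed 80, so (i) meets the standard.
  All elements met. The burden passes to the trustee.
At Stage III.2 the trustee must meet any credible evidence (weight is at least 9): on (j) the weight is 12, which does reach 9, so (j) meets the standard; on (k) the weight is 49 less the opposing 40 gives net 9, ≥ 9, so (k) meets the standard.
  Stage III.2 is satisfied; the onus moves to the beneficiary.
At Stage III.3 the beneficiary must meet the preponderance of the evidence (weight is at least 48): on (l) the weight is 52, ≥ 48, so (l) meets the standard.
  All elements met at the final stage.
Every stage carried; the beneficiary prevails on this issue.
Per-issue: Issue I → beneficiary; Issue II → beneficiary; Issue III → beneficiary. The beneficiary must prevail on every issue; overall, the beneficiary prevails.

beneficiary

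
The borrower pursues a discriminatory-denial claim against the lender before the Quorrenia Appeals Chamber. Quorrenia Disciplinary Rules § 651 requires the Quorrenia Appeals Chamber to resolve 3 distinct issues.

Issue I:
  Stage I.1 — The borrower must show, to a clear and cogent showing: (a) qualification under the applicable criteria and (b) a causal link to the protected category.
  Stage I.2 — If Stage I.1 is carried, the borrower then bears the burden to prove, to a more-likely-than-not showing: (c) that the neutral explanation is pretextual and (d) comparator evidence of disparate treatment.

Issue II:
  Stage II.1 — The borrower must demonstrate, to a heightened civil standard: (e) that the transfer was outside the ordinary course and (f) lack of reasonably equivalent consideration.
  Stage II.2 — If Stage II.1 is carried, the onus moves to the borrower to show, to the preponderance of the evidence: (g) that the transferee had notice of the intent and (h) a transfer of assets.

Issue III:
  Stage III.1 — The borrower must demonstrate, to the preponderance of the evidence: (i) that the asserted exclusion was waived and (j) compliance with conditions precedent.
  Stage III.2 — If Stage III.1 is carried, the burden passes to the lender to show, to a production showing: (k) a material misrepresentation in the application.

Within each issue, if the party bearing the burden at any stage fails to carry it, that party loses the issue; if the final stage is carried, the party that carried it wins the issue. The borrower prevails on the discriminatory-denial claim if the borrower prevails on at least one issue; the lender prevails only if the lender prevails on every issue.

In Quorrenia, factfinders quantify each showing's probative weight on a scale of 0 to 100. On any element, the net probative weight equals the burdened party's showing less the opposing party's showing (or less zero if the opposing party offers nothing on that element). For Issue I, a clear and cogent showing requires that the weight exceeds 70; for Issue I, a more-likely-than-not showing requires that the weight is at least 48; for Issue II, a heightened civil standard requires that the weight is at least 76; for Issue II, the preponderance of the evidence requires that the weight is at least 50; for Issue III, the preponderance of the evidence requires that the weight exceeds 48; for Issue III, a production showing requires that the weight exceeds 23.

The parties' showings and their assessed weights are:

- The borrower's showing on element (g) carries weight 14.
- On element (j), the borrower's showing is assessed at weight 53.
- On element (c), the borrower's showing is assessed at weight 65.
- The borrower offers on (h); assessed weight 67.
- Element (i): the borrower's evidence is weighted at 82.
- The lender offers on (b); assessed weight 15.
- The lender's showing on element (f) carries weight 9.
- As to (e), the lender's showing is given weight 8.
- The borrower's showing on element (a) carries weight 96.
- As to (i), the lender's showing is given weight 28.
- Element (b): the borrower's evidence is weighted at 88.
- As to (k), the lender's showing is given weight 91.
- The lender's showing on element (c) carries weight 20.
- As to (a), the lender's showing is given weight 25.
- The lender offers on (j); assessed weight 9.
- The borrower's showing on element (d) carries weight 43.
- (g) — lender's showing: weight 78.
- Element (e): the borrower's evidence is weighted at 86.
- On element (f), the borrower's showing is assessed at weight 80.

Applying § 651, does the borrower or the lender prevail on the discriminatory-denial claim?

— Issue I —
At Stage I.1 the borrower must meet a clear and cogent showing (weight exceeds 70): on (a) the weight is 96 less the opposing 25 gives net 71, which does exceed 70, so (a) meets the standard; on (b) the weight is 88 less the opposing 15 gives net 73, which does exceed 70, so (b) meets the standard.
  All elements met. The borrower retains the burden for Stage I.2.
At Stage I.2 the borrower must meet a more-likely-than-not showing (weight is at least 48): on (c) the weight is 65 less the opposing 20 gives net 45, < 48, so (c) does not meet the standard; on (d) the weight is 43, < 48, so (d) does not meet the standard.
  Not every element is met, so the borrower fails to carry Stage I.2.
The analysis ends at Stage I.2; the lender prevails on this issue.
— Issue II —
At Stage II.1 the borrower must meet a heightened civil standard (weight is at least 76): on (e) the weight is 86 less the opposing 8 gives net 78, which does reach 76, so (e) meets the standard; on (f) the weight is 80 less the opposing 9 gives net 71, < 76, so (f) does not meet the standard.
  Stage II.1 not carried; the borrower fails its burden.
So the lender prevails on this issue.
— Issue III —
At Stage III.1 the borrower must meet the preponderance of the evidence (weight exceeds 48): on (i) the weight is 82 less the opposing 28 gives net 54, which does exceed 48, so (i) meets the standard; on (j) the weight is 53 less the opposing 9 gives net 44, ≤ 48, so (j) does not meet the standard.
  The borrower does not carry Stage III.1.
So the lender prevails on this issue.
Per-issue: Issue I → lender; Issue II → lender; Issue III → lender. The borrower must prevail on at least one issue; overall, the lender prevails.

lender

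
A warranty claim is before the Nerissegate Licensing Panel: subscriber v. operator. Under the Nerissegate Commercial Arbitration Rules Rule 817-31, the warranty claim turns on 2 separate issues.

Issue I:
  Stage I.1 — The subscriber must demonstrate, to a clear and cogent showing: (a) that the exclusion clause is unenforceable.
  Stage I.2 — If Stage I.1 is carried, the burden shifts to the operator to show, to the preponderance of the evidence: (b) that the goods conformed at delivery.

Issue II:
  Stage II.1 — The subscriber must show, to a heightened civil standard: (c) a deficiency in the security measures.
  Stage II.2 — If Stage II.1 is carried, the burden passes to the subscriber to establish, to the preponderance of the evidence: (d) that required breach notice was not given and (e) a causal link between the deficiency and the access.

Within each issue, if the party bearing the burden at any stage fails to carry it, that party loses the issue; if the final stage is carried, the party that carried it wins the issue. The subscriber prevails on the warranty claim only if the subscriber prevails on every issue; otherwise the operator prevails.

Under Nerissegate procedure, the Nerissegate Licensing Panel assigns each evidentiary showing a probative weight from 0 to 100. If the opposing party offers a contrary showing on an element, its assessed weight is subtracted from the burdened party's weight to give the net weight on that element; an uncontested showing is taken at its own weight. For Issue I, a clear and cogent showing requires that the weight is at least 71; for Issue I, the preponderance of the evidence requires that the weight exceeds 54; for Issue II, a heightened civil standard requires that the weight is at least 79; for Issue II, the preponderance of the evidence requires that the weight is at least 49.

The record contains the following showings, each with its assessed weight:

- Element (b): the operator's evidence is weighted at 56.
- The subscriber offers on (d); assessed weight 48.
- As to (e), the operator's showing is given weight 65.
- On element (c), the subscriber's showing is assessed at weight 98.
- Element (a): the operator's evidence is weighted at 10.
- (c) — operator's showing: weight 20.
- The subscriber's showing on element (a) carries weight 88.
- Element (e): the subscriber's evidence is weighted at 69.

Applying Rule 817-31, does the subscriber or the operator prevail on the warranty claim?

— Issue I —
At Stage I.1 the subscriber must meet a clear and cogent showing (weight is at least 71): on (a) the weight is 88 less the opposing 10 gives net 78, which does reach 71, so (a) meets the standard.
  All elements met. The burden passes to the operator.
At Stage I.2 the operator must meet the preponderance of the evidence (weight exceeds 54): on (b) the weight is 56, which does exceed 54, so (b) meets the standard.
  The operator carries the last stage.
Every stage carried; the operator prevails on this issue.
— Issue II —
Stage II.1 — burden on subscriber; standard: a heightened civil standard (weight is at least 79).
    (c): 98 − 20 = 78 < 79 [not met]
  Not every element is met, so the subscriber fails to carry Stage II.1.
The operator prevails on this issue.
Per-issue: Issue I → operator; Issue II → operator. The subscriber must prevail on every issue; overall, the operator prevails.

operator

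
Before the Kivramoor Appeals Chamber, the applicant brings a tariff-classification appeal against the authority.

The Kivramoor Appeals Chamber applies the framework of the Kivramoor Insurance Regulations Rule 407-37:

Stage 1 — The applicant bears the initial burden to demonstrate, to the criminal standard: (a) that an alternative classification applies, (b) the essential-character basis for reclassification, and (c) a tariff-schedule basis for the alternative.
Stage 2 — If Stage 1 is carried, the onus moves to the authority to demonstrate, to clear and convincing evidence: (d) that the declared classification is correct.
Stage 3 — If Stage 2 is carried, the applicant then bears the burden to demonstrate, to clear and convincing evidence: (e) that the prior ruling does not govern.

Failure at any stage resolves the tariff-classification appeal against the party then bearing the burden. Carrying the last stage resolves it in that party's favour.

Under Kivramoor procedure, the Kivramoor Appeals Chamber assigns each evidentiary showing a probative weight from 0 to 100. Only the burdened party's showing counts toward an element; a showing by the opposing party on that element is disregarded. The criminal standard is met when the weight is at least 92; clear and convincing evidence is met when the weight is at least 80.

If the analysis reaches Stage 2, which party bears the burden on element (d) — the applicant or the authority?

authority

Stage 2's rule assigns the burden to the authority (to clear and convincing evidence).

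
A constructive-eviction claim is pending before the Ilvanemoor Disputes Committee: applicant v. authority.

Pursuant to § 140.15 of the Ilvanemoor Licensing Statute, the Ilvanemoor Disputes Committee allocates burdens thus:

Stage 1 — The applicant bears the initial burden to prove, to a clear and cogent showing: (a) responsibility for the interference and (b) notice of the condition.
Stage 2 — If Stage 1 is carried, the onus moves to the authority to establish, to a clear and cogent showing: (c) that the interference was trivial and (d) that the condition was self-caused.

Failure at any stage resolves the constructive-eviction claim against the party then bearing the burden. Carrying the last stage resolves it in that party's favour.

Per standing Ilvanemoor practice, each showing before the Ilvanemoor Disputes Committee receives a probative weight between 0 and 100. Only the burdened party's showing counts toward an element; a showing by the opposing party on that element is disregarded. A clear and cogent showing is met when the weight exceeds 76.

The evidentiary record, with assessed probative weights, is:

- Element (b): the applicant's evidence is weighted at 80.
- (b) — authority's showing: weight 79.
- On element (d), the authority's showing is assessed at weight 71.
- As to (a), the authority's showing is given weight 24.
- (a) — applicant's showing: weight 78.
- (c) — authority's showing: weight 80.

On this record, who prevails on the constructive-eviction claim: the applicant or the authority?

At Stage 1 the applicant must meet a clear and cogent showing (weight exceeds 76): on (a) the weight is 78 (the authority's 24 is given no effect), which does exceed 76, so (a) meets the standard; on (b) the weight is 80 (the authority's 79 is given no effect), which does exceed 76, so (b) meets the standard.
  Stage 1 carried; the burden shifts to the authority.
At Stage 2 the authority must meet a clear and cogent showing (weight exceeds 76): on (c) the weight is 80, > 76, so (c) meets the standard; on (d) the weight is 71, ≤ 76, so (d) does not meet the standard.
  Stage 2 not carried; the authority fails its burden.
So the applicant prevails.

applicant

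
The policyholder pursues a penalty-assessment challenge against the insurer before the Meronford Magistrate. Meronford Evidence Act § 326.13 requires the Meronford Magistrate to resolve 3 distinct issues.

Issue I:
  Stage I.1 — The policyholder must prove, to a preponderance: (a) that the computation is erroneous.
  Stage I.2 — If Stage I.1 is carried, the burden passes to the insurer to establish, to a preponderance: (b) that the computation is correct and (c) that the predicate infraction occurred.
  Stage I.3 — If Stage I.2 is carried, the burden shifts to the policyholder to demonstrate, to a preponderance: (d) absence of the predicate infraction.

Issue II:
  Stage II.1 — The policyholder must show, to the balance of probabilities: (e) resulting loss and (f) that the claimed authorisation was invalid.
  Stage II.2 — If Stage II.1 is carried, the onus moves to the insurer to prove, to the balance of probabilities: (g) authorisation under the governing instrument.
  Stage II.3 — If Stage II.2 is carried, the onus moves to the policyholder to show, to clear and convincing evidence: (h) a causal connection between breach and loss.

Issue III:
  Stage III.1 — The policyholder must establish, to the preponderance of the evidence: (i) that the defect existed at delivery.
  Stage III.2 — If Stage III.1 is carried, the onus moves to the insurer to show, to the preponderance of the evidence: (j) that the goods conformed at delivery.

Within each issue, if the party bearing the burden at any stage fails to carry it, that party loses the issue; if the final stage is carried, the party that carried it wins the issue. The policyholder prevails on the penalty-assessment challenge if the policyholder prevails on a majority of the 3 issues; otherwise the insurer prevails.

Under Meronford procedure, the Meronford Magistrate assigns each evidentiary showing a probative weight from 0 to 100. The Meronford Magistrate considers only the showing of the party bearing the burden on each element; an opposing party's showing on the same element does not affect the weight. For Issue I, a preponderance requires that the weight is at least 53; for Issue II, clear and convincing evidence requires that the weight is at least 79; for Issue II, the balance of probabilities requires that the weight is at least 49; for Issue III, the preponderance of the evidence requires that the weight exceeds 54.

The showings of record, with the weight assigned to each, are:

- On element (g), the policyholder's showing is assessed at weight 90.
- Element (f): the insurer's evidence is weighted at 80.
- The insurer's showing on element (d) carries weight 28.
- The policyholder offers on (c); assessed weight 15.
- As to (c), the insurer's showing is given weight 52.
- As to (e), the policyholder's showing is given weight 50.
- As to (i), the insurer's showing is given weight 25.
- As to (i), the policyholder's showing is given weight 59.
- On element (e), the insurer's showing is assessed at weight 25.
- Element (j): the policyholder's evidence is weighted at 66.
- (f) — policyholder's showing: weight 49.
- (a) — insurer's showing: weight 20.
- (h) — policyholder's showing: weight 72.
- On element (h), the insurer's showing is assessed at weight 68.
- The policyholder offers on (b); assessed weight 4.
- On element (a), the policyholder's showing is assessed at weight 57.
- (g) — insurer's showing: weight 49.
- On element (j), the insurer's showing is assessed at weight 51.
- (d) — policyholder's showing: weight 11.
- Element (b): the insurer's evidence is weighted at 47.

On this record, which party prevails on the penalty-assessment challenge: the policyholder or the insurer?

— Issue I —
At Stage I.1 the policyholder must meet a preponderance (weight is at least 53): on (a) the weight is 57 (the insurer's 20 is given no effect), which does reach 53, so (a) meets the standard.
  Stage I.1 carried; the burden shifts to the insurer.
At Stage I.2 the insurer must meet a preponderance (weight is at least 53): on (b) the weight is 47 (the policyholder's 4 is given no effect), which does not reach 53, so (b) does not meet the standard; on (c) the weight is 52 (the policyholder's 15 is given no effect), which does not reach 53, so (c) does not meet the standard.
  Stage I.2 not carried; the insurer fails its burden.
The analysis ends at Stage I.2; the policyholder prevails on this issue.
— Issue II —
Stage II.1 (policyholder, the balance of probabilities, weight is at least 49): (e) 50 (insurer's 25 disregarded) ≥ 49 — meets; (f) 49 (insurer's 80 disregarded) ≥ 49 — meets.
  All elements met. The burden passes to the insurer.
Stage II.2 (insurer, the balance of probabilities, weight is at least 49): (g) 49 (policyholder's 90 disregarded) ≥ 49 — meets.
  Stage II.2 is satisfied; the onus moves to the policyholder.
Stage II.3 (policyholder, clear and convincing evidence, weight is at least 79): (h) 72 (insurer's 68 disregarded) < 79 — fails.
  Not every element is met, so the policyholder fails to carry Stage II.3.
The analysis ends at Stage II.3; the insurer prevails on this issue.
— Issue III —
At Stage III.1 the policyholder must meet the preponderance of the evidence (weight exceeds 54): on (i) the weight is 59 (the insurer's 25 is given no effect), which does exceed 54, so (i) meets the standard.
  The policyholder carries Stage III.1; the insurer now bears the burden.
At Stage III.2 the insurer must meet the preponderance of the evidence (weight exceeds 54): on (j) the weight is 51 (the policyholder's 66 is given no effect), which does not exceed 54, so (j) does not meet the standard.
  The insurer does not carry Stage III.2.
The analysis ends at Stage III.2; the policyholder prevails on this issue.
Per-issue: Issue I → policyholder; Issue II → insurer; Issue III → policyholder. The policyholder must prevail on a majority of issues; overall, the policyholder prevails.

policyholder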